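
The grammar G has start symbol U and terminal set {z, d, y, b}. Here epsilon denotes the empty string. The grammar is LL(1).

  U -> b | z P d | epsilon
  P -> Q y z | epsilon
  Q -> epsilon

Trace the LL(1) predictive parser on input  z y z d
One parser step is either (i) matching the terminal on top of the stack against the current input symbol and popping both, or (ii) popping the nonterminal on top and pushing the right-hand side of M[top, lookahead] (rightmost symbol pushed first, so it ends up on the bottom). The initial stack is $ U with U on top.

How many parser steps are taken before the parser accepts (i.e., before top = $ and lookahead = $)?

7

     Stack      Input      Action
  1  $ U        z y z d $  expand U -> z P d
  2  $ d P z    z y z d $  match z
  3  $ d P      y z d $    expand P -> Q y z
  4  $ d z y Q  y z d $    expand Q -> epsilon
  5  $ d z y    y z d $    match y
  6  $ d z      z d $      match z
  7  $ d        d $        match d
Accept reached after 7 steps.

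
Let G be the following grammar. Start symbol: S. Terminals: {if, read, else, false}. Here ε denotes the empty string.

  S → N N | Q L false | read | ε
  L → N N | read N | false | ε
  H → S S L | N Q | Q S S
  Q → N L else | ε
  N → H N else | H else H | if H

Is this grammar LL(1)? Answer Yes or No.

No

FIRST(S) = {ε, else, false, if, read}
FIRST(L) = {ε, else, false, if, read}
FIRST(H) = {ε, else, false, if, read}
FIRST(Q) = {ε, else, false, if, read}
FIRST(N) = {else, false, if, read}
FOLLOW(S) = {$, else, false, if, read}
FOLLOW(L) = {$, else, false, if, read}
FOLLOW(H) = {$, else, false, if, read}
FOLLOW(Q) = {$, else, false, if, read}
FOLLOW(N) = {$, else, false, if, read}
Cell M[H, $] receives both H → S S L and H → Q S S — the grammar is not LL(1).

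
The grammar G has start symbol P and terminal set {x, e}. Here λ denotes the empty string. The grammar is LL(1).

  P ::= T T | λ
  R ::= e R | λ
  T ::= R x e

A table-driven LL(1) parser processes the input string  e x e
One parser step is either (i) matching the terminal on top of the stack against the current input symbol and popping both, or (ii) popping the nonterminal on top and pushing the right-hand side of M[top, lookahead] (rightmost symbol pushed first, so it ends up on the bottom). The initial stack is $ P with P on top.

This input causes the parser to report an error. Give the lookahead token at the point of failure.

$

     Stack        Input    Action
  1  $ P          e x e $  expand P ::= T T
  2  $ T T        e x e $  expand T ::= R x e
  3  $ T e x R    e x e $  expand R ::= e R
  4  $ T e x R e  e x e $  match e
  5  $ T e x R    x e $    expand R ::= λ
  6  $ T e x      x e $    match x
  7  $ T e        e $      match e
  8  $ T          $        error: M[T, $] is empty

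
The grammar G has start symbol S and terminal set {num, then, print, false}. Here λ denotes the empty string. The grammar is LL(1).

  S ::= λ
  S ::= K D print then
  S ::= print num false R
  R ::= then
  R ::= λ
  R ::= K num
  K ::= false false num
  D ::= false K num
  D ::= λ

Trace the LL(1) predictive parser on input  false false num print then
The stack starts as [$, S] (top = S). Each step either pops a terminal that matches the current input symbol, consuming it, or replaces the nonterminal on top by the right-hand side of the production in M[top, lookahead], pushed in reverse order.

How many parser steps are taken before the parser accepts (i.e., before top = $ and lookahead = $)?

step 1: stack=$ S  input=false false num print then $  — expand S ::= K D print then
step 2: stack=$ then print D K  input=false false num print then $  — expand K ::= false false num
step 3: stack=$ then print D num false false  input=false false num print then $  — match false
step 4: stack=$ then print D num false  input=false num print then $  — match false
step 5: stack=$ then print D num  input=num print then $  — match num
step 6: stack=$ then print D  input=print then $  — expand D ::= λ
step 7: stack=$ then print  input=print then $  — match print
step 8: stack=$ then  input=then $  — match then
Accept reached after 8 steps.

8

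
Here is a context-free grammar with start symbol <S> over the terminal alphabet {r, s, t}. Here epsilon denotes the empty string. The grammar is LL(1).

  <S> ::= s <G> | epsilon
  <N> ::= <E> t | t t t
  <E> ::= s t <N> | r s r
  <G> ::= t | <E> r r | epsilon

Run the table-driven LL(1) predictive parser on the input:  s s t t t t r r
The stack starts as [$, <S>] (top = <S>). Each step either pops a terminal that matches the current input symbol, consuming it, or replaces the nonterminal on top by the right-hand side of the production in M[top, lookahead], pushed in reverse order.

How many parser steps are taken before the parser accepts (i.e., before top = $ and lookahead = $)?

12

step 1: stack=$ <S>  input=s s t t t t r r $  — expand <S> ::= s <G>
step 2: stack=$ <G> s  input=s s t t t t r r $  — match s
step 3: stack=$ <G>  input=s t t t t r r $  — expand <G> ::= <E> r r
step 4: stack=$ r r <E>  input=s t t t t r r $  — expand <E> ::= s t <N>
step 5: stack=$ r r <N> t s  input=s t t t t r r $  — match s
step 6: stack=$ r r <N> t  input=t t t t r r $  — match t
step 7: stack=$ r r <N>  input=t t t r r $  — expand <N> ::= t t t
step 8: stack=$ r r t t t  input=t t t r r $  — match t
step 9: stack=$ r r t t  input=t t r r $  — match t
step 10: stack=$ r r t  input=t r r $  — match t
step 11: stack=$ r r  input=r r $  — match r
step 12: stack=$ r  input=r $  — match r
Accept reached after 12 steps.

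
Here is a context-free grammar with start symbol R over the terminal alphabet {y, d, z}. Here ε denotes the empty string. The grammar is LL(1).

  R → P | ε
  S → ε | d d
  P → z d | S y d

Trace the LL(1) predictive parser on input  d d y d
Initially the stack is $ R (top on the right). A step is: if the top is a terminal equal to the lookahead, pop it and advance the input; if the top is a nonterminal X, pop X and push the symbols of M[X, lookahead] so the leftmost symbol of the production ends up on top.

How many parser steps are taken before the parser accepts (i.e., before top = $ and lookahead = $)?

7

     Stack      Input      Action
  1  $ R        d d y d $  expand R → P
  2  $ P        d d y d $  expand P → S y d
  3  $ d y S    d d y d $  expand S → d d
  4  $ d y d d  d d y d $  match d
  5  $ d y d    d y d $    match d
  6  $ d y      y d $      match y
  7  $ d        d $        match d
Accept reached after 7 steps.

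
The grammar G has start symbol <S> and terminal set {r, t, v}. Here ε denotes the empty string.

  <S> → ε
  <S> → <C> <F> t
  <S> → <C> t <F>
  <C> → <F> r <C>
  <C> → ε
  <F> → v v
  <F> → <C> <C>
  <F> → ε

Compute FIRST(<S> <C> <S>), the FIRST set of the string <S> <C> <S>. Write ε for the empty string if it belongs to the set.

FIRST(<S>): from <S>→ε we get {ε}; from <S>→<C> <F> t we get {r, t, v}; from <S>→<C> t <F> we get {r, t, v}. So FIRST(<S>) = {ε, r, t, v}.
FIRST(<C>): from <C>→<F> r <C> we get {r, v}; from <C>→ε we get {ε}. So FIRST(<C>) = {ε, r, v}.
FIRST(<F>): from <F>→v v we get {v}; from <F>→<C> <C> we get {ε, r, v}; from <F>→ε we get {ε}. So FIRST(<F>) = {ε, r, v}.
FIRST(<S> <C> <S>): take FIRST of each symbol in turn, carrying on past any symbol whose FIRST contains ε; result {ε, r, t, v}.

{ε, r, t, v}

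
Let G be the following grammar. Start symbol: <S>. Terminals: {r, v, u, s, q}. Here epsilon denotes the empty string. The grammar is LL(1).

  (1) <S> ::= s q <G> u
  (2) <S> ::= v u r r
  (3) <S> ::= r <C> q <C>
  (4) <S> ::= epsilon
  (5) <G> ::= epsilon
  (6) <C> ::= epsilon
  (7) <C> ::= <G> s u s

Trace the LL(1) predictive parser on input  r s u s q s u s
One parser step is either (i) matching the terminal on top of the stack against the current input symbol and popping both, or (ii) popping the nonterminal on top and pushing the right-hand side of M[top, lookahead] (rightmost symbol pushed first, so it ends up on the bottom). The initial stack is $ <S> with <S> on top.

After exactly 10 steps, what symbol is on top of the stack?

      Stack              Input              Action
   1  $ <S>              r s u s q s u s $  expand <S> ::= r <C> q <C>
   2  $ <C> q <C> r      r s u s q s u s $  match r
   3  $ <C> q <C>        s u s q s u s $    expand <C> ::= <G> s u s
   4  $ <C> q s u s <G>  s u s q s u s $    expand <G> ::= epsilon
   5  $ <C> q s u s      s u s q s u s $    match s
   6  $ <C> q s u        u s q s u s $      match u
   7  $ <C> q s          s q s u s $        match s
   8  $ <C> q            q s u s $          match q
   9  $ <C>              s u s $            expand <C> ::= <G> s u s
  10  $ s u s <G>        s u s $            expand <G> ::= epsilon
Stack after step 10: $ s u s (top = s).

s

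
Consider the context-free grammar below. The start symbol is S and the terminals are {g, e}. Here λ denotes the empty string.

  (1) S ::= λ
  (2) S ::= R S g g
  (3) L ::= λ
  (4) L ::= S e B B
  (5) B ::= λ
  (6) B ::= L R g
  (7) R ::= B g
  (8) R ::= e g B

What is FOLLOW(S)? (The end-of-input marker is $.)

{$, e, g}

FIRST(S) = {λ, e, g}  (via R S g g)
FIRST(L) = {λ, e, g}  (via S e B B)
FIRST(B) = {λ, e, g}  (via L R g)
FIRST(R) = {e, g}  (via B g)
FOLLOW(S) includes $ since S is the start symbol.
FOLLOW(S): in S::=R S g g, S is followed by g g with FIRST {g}; in L::=S e B B, S is followed by e B B with FIRST {e}. Thus FOLLOW(S) = {$, e, g}.
FOLLOW(L): in B::=L R g, L is followed by R g with FIRST {e, g}. Thus FOLLOW(L) = {e, g}.
FOLLOW(R): in S::=R S g g, R is followed by S g g with FIRST {e, g}; in B::=L R g, R is followed by g with FIRST {g}. Thus FOLLOW(R) = {e, g}.
FOLLOW(B): in L::=S e B B (occurrence 1), B is followed by B with FIRST {λ, e, g}; in L::=S e B B (occurrence 1), the suffix after B is nullable, so FOLLOW(B) ⊇ FOLLOW(L) = {e, g}; in L::=S e B B (occurrence 2), the suffix after B is empty, so FOLLOW(B) ⊇ FOLLOW(L) = {e, g}; in R::=B g, B is followed by g with FIRST {g}; in R::=e g B, the suffix after B is empty, so FOLLOW(B) ⊇ FOLLOW(R) = {e, g}. Thus FOLLOW(B) = {e, g}.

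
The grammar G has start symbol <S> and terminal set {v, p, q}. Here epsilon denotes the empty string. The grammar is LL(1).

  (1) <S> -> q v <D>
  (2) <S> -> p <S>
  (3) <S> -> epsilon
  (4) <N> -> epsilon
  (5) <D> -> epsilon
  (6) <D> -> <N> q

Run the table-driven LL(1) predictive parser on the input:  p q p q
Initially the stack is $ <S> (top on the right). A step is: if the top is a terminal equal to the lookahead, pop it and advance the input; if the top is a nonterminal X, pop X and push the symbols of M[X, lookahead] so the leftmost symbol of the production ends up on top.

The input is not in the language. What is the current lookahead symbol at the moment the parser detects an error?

     Stack      Input      Action
  1  $ <S>      p q p q $  expand <S> -> p <S>
  2  $ <S> p    p q p q $  match p
  3  $ <S>      q p q $    expand <S> -> q v <D>
  4  $ <D> v q  q p q $    match q
  5  $ <D> v    p q $      error: top is terminal v but lookahead is p

p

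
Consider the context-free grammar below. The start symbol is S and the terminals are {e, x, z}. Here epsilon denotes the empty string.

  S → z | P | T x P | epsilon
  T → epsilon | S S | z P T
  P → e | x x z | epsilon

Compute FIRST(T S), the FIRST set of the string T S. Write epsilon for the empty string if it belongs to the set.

{epsilon, e, x, z}

FIRST(P): from P→e we get {e}; from P→x x z we get {x}; from P→epsilon we get {epsilon}. So FIRST(P) = {epsilon, e, x}.
FIRST(S): from S→z we get {z}; from S→P we get {epsilon, e, x}; from S→T x P we get {e, x, z}; from S→epsilon we get {epsilon}. So FIRST(S) = {epsilon, e, x, z}.
FIRST(T): from T→epsilon we get {epsilon}; from T→S S we get {epsilon, e, x, z}; from T→z P T we get {z}. So FIRST(T) = {epsilon, e, x, z}.
FIRST(T S): take FIRST of each symbol in turn, carrying on past any symbol whose FIRST contains epsilon; result {epsilon, e, x, z}.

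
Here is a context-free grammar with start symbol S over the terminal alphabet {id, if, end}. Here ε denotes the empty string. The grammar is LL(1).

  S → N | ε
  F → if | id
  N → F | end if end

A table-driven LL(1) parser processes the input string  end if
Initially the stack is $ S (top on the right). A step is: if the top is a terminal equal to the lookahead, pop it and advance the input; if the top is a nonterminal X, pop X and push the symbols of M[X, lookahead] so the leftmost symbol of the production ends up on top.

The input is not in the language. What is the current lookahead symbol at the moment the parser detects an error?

     Stack         Input     Action
  1  $ S           end if $  expand S → N
  2  $ N           end if $  expand N → end if end
  3  $ end if end  end if $  match end
  4  $ end if      if $      match if
  5  $ end         $         error: top is terminal end but lookahead is $

$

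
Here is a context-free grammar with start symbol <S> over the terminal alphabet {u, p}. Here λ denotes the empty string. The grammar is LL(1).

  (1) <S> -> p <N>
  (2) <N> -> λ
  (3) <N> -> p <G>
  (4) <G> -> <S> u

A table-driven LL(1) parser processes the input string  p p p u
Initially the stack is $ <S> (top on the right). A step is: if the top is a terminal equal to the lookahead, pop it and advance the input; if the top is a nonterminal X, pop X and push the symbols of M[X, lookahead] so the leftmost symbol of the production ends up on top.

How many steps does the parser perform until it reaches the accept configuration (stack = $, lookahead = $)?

9

step 1: stack=$ <S>  input=p p p u $  — expand <S> -> p <N>
step 2: stack=$ <N> p  input=p p p u $  — match p
step 3: stack=$ <N>  input=p p u $  — expand <N> -> p <G>
step 4: stack=$ <G> p  input=p p u $  — match p
step 5: stack=$ <G>  input=p u $  — expand <G> -> <S> u
step 6: stack=$ u <S>  input=p u $  — expand <S> -> p <N>
step 7: stack=$ u <N> p  input=p u $  — match p
step 8: stack=$ u <N>  input=u $  — expand <N> -> λ
step 9: stack=$ u  input=u $  — match u
Accept reached after 9 steps.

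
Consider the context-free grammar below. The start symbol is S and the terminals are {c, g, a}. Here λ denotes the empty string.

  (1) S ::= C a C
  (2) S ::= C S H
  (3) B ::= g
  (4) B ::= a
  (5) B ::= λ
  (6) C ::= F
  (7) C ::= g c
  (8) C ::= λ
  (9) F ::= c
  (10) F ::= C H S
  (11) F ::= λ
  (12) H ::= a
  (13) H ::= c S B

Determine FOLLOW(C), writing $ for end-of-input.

{$, a, c, g}

FIRST(B): from B::=g we get {g}; from B::=a we get {a}; from B::=λ we get {λ}. So FIRST(B) = {λ, a, g}.
FIRST(H): from H::=a we get {a}; from H::=c S B we get {c}. So FIRST(H) = {a, c}.
FIRST(S): from S::=C a C we get {a, c, g}; from S::=C S H we get {a, c, g}. So FIRST(S) = {a, c, g}.
FIRST(C): from C::=F we get {λ, a, c, g}; from C::=g c we get {g}; from C::=λ we get {λ}. So FIRST(C) = {λ, a, c, g}.
FIRST(F): from F::=c we get {c}; from F::=C H S we get {a, c, g}; from F::=λ we get {λ}. So FIRST(F) = {λ, a, c, g}.
FOLLOW(S) includes $ since S is the start symbol.
FOLLOW(S): in S::=C S H, S is followed by H with FIRST {a, c}; in F::=C H S, the suffix after S is empty, so FOLLOW(S) ⊇ FOLLOW(F) = {$, a, c, g}; in H::=c S B, S is followed by B with FIRST {λ, a, g}; in H::=c S B, the suffix after S is nullable, so FOLLOW(S) ⊇ FOLLOW(H) = {$, a, c, g}. Thus FOLLOW(S) = {$, a, c, g}.
FOLLOW(C): in S::=C a C (occurrence 1), C is followed by a C with FIRST {a}; in S::=C a C (occurrence 2), the suffix after C is empty, so FOLLOW(C) ⊇ FOLLOW(S) = {$, a, c, g}; in S::=C S H, C is followed by S H with FIRST {a, c, g}; in F::=C H S, C is followed by H S with FIRST {a, c}. Thus FOLLOW(C) = {$, a, c, g}.
FOLLOW(F): in C::=F, the suffix after F is empty, so FOLLOW(F) ⊇ FOLLOW(C) = {$, a, c, g}. Thus FOLLOW(F) = {$, a, c, g}.
FOLLOW(H): in S::=C S H, the suffix after H is empty, so FOLLOW(H) ⊇ FOLLOW(S) = {$, a, c, g}; in F::=C H S, H is followed by S with FIRST {a, c, g}. Thus FOLLOW(H) = {$, a, c, g}.
FOLLOW(B): in H::=c S B, the suffix after B is empty, so FOLLOW(B) ⊇ FOLLOW(H) = {$, a, c, g}. Thus FOLLOW(B) = {$, a, c, g}.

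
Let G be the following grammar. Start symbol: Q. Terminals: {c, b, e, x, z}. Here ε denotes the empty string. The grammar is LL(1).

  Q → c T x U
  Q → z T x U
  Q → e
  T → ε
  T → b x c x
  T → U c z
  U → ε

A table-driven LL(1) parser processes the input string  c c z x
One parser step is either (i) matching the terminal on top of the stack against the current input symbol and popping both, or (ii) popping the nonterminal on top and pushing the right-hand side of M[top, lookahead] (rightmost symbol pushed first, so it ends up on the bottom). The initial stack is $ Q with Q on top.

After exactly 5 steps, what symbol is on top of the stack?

step 1: stack=$ Q  input=c c z x $  — expand Q → c T x U
step 2: stack=$ U x T c  input=c c z x $  — match c
step 3: stack=$ U x T  input=c z x $  — expand T → U c z
step 4: stack=$ U x z c U  input=c z x $  — expand U → ε
step 5: stack=$ U x z c  input=c z x $  — match c
Stack after step 5: $ U x z (top = z).

z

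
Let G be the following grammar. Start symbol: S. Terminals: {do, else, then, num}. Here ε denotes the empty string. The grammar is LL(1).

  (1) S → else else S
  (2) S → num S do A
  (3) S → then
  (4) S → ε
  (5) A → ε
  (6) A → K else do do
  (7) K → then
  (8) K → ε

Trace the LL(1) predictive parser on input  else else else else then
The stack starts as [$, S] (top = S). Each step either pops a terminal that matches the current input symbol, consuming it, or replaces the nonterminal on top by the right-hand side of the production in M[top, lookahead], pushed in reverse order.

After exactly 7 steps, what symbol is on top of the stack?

step 1: stack=$ S  input=else else else else then $  — expand S → else else S
step 2: stack=$ S else else  input=else else else else then $  — match else
step 3: stack=$ S else  input=else else else then $  — match else
step 4: stack=$ S  input=else else then $  — expand S → else else S
step 5: stack=$ S else else  input=else else then $  — match else
step 6: stack=$ S else  input=else then $  — match else
step 7: stack=$ S  input=then $  — expand S → then
Stack after step 7: $ then (top = then).

then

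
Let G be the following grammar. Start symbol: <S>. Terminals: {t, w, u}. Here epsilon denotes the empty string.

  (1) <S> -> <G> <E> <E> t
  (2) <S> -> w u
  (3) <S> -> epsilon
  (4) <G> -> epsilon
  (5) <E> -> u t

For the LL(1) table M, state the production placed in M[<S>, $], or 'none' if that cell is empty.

FIRST(<G>) = {epsilon}
FIRST(<E>) = {u}
FIRST(<S>) = {epsilon, u, w}  (via <G> <E> <E> t)
FOLLOW(<S>) includes $ since <S> is the start symbol.
FOLLOW(<S>): <S> appears on no right-hand side. Thus FOLLOW(<S>) = {$}.
For <S> -> <G> <E> <E> t: FIRST(<G> <E> <E> t) = {u}, so it goes in M[<S>, t] for t ∈ {u}.
For <S> -> w u: FIRST(w u) = {w}, so it goes in M[<S>, t] for t ∈ {w}.
For <S> -> epsilon: FIRST(epsilon) = {epsilon}, so it goes in M[<S>, t] for t ∈ {}; since epsilon ∈ FIRST, also for every t ∈ FOLLOW(<S>) = {$}.

<S> -> epsilon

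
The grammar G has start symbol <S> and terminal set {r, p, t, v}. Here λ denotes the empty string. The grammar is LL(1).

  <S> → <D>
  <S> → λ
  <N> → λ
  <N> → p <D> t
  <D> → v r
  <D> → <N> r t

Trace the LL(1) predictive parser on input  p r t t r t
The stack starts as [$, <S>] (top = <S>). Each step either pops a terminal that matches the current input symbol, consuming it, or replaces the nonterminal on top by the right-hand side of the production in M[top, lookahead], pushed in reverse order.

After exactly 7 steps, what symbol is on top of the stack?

step 1: stack=$ <S>  input=p r t t r t $  — expand <S> → <D>
step 2: stack=$ <D>  input=p r t t r t $  — expand <D> → <N> r t
step 3: stack=$ t r <N>  input=p r t t r t $  — expand <N> → p <D> t
step 4: stack=$ t r t <D> p  input=p r t t r t $  — match p
step 5: stack=$ t r t <D>  input=r t t r t $  — expand <D> → <N> r t
step 6: stack=$ t r t t r <N>  input=r t t r t $  — expand <N> → λ
step 7: stack=$ t r t t r  input=r t t r t $  — match r
Stack after step 7: $ t r t t (top = t).

t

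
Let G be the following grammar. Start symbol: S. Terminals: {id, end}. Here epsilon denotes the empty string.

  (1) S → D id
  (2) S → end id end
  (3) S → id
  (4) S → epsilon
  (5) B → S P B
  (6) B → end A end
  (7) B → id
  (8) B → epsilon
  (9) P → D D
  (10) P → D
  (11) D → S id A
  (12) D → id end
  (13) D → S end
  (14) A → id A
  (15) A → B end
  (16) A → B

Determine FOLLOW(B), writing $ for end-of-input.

FIRST(S): from S→D id we get {end, id}; from S→end id end we get {end}; from S→id we get {id}; from S→epsilon we get {epsilon}. So FIRST(S) = {epsilon, end, id}.
FIRST(D): from D→S id A we get {end, id}; from D→id end we get {id}; from D→S end we get {end, id}. So FIRST(D) = {end, id}.
FIRST(P): from P→D D we get {end, id}; from P→D we get {end, id}. So FIRST(P) = {end, id}.
FIRST(B): from B→S P B we get {end, id}; from B→end A end we get {end}; from B→id we get {id}; from B→epsilon we get {epsilon}. So FIRST(B) = {epsilon, end, id}.
FIRST(A): from A→id A we get {id}; from A→B end we get {end, id}; from A→B we get {epsilon, end, id}. So FIRST(A) = {epsilon, end, id}.
FOLLOW(S) includes $ since S is the start symbol.
FOLLOW(S): in B→S P B, S is followed by P B with FIRST {end, id}; in D→S id A, S is followed by id A with FIRST {id}; in D→S end, S is followed by end with FIRST {end}. Thus FOLLOW(S) = {$, end, id}.
FOLLOW(B): in B→S P B, the suffix after B is empty (adds nothing new); in A→B end, B is followed by end with FIRST {end}; in A→B, the suffix after B is empty, so FOLLOW(B) ⊇ FOLLOW(A) = {end, id}. Thus FOLLOW(B) = {end, id}.
FOLLOW(P): in B→S P B, P is followed by B with FIRST {epsilon, end, id}; in B→S P B, the suffix after P is nullable, so FOLLOW(P) ⊇ FOLLOW(B) = {end, id}. Thus FOLLOW(P) = {end, id}.
FOLLOW(D): in S→D id, D is followed by id with FIRST {id}; in P→D D (occurrence 1), D is followed by D with FIRST {end, id}; in P→D D (occurrence 2), the suffix after D is empty, so FOLLOW(D) ⊇ FOLLOW(P) = {end, id}; in P→D, the suffix after D is empty, so FOLLOW(D) ⊇ FOLLOW(P) = {end, id}. Thus FOLLOW(D) = {end, id}.
FOLLOW(A): in B→end A end, A is followed by end with FIRST {end}; in D→S id A, the suffix after A is empty, so FOLLOW(A) ⊇ FOLLOW(D) = {end, id}; in A→id A, the suffix after A is empty (adds nothing new). Thus FOLLOW(A) = {end, id}.

{end, id}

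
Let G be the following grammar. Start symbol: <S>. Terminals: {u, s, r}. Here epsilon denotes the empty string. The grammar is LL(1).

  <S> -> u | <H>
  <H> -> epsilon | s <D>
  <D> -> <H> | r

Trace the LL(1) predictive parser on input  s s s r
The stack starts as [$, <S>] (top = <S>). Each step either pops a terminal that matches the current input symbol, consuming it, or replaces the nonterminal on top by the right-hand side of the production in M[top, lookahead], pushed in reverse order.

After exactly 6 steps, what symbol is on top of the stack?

step 1: stack=$ <S>  input=s s s r $  — expand <S> -> <H>
step 2: stack=$ <H>  input=s s s r $  — expand <H> -> s <D>
step 3: stack=$ <D> s  input=s s s r $  — match s
step 4: stack=$ <D>  input=s s r $  — expand <D> -> <H>
step 5: stack=$ <H>  input=s s r $  — expand <H> -> s <D>
step 6: stack=$ <D> s  input=s s r $  — match s
Stack after step 6: $ <D> (top = <D>).

<D>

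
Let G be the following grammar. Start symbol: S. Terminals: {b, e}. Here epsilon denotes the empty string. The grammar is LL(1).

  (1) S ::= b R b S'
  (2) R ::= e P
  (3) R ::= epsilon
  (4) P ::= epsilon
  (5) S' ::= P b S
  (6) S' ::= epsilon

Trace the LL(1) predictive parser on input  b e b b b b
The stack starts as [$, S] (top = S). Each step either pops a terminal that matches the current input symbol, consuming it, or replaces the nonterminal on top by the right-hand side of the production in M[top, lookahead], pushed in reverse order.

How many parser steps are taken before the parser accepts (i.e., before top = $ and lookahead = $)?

step 1: stack=$ S  input=b e b b b b $  — expand S ::= b R b S'
step 2: stack=$ S' b R b  input=b e b b b b $  — match b
step 3: stack=$ S' b R  input=e b b b b $  — expand R ::= e P
step 4: stack=$ S' b P e  input=e b b b b $  — match e
step 5: stack=$ S' b P  input=b b b b $  — expand P ::= epsilon
step 6: stack=$ S' b  input=b b b b $  — match b
step 7: stack=$ S'  input=b b b $  — expand S' ::= P b S
step 8: stack=$ S b P  input=b b b $  — expand P ::= epsilon
step 9: stack=$ S b  input=b b b $  — match b
step 10: stack=$ S  input=b b $  — expand S ::= b R b S'
step 11: stack=$ S' b R b  input=b b $  — match b
step 12: stack=$ S' b R  input=b $  — expand R ::= epsilon
step 13: stack=$ S' b  input=b $  — match b
step 14: stack=$ S'  input=$  — expand S' ::= epsilon
Accept reached after 14 steps.

14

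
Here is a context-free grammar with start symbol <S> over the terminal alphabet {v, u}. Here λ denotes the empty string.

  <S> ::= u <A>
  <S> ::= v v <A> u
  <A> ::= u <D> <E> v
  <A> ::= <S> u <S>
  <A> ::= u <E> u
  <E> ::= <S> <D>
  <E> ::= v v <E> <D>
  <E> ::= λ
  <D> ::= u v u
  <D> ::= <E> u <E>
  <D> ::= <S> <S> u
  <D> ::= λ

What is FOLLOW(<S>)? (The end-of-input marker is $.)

FIRST(<S>) = {u, v}
FIRST(<A>) = {u, v}  (via <S> u <S>)
FIRST(<E>) = {λ, u, v}  (via <S> <D>)
FIRST(<D>) = {λ, u, v}  (via <E> u <E>, <S> <S> u)
FOLLOW(<S>) includes $ since <S> is the start symbol.
FOLLOW(<S>): in <A>::=<S> u <S> (occurrence 1), <S> is followed by u <S> with FIRST {u}; in <A>::=<S> u <S> (occurrence 2), the suffix after <S> is empty, so FOLLOW(<S>) ⊇ FOLLOW(<A>) = {$, u, v}; in <E>::=<S> <D>, <S> is followed by <D> with FIRST {λ, u, v}; in <E>::=<S> <D>, the suffix after <S> is nullable, so FOLLOW(<S>) ⊇ FOLLOW(<E>) = {u, v}; in <D>::=<S> <S> u (occurrence 1), <S> is followed by <S> u with FIRST {u, v}; in <D>::=<S> <S> u (occurrence 2), <S> is followed by u with FIRST {u}. Thus FOLLOW(<S>) = {$, u, v}.
FOLLOW(<A>): in <S>::=u <A>, the suffix after <A> is empty, so FOLLOW(<A>) ⊇ FOLLOW(<S>) = {$, u, v}; in <S>::=v v <A> u, <A> is followed by u with FIRST {u}. Thus FOLLOW(<A>) = {$, u, v}.
FOLLOW(<E>): in <A>::=u <D> <E> v, <E> is followed by v with FIRST {v}; in <A>::=u <E> u, <E> is followed by u with FIRST {u}; in <E>::=v v <E> <D>, <E> is followed by <D> with FIRST {λ, u, v}; in <E>::=v v <E> <D>, the suffix after <E> is nullable (adds nothing new); in <D>::=<E> u <E> (occurrence 1), <E> is followed by u <E> with FIRST {u}; in <D>::=<E> u <E> (occurrence 2), the suffix after <E> is empty, so FOLLOW(<E>) ⊇ FOLLOW(<D>) = {u, v}. Thus FOLLOW(<E>) = {u, v}.
FOLLOW(<D>): in <A>::=u <D> <E> v, <D> is followed by <E> v with FIRST {u, v}; in <E>::=<S> <D>, the suffix after <D> is empty, so FOLLOW(<D>) ⊇ FOLLOW(<E>) = {u, v}; in <E>::=v v <E> <D>, the suffix after <D> is empty, so FOLLOW(<D>) ⊇ FOLLOW(<E>) = {u, v}. Thus FOLLOW(<D>) = {u, v}.

{$, u, v}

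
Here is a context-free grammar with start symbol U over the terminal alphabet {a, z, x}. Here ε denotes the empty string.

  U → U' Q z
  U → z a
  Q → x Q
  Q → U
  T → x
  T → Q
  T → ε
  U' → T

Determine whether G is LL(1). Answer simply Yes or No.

FIRST(U) = {x, z}
FIRST(Q) = {x, z}
FIRST(T) = {ε, x, z}
FIRST(U') = {ε, x, z}
FOLLOW(U) = {$, x, z}
FOLLOW(Q) = {x, z}
FOLLOW(T) = {x, z}
FOLLOW(U') = {x, z}
Cell M[Q, x] receives both Q → x Q and Q → U — the grammar is not LL(1).

No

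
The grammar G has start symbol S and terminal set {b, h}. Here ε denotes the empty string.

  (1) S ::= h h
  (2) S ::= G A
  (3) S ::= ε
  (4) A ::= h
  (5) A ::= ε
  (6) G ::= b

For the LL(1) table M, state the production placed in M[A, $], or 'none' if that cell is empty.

FIRST(A) = {ε, h}
FIRST(G) = {b}
FIRST(S) = {ε, b, h}  (via G A)
FOLLOW(S) includes $ since S is the start symbol.
FOLLOW(S): S appears on no right-hand side. Thus FOLLOW(S) = {$}.
FOLLOW(A): in S::=G A, the suffix after A is empty, so FOLLOW(A) ⊇ FOLLOW(S) = {$}. Thus FOLLOW(A) = {$}.
For A ::= h: FIRST(h) = {h}, so it goes in M[A, t] for t ∈ {h}.
For A ::= ε: FIRST(ε) = {ε}, so it goes in M[A, t] for t ∈ {}; since ε ∈ FIRST, also for every t ∈ FOLLOW(A) = {$}.

A ::= ε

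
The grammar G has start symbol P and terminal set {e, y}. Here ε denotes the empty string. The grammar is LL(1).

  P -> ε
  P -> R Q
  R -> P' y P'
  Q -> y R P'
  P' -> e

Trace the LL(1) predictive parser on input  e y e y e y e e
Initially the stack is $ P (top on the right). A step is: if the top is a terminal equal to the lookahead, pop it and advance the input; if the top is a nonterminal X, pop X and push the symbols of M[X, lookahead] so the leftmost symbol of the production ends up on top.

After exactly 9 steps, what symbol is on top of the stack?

step 1: stack=$ P  input=e y e y e y e e $  — expand P -> R Q
step 2: stack=$ Q R  input=e y e y e y e e $  — expand R -> P' y P'
step 3: stack=$ Q P' y P'  input=e y e y e y e e $  — expand P' -> e
step 4: stack=$ Q P' y e  input=e y e y e y e e $  — match e
step 5: stack=$ Q P' y  input=y e y e y e e $  — match y
step 6: stack=$ Q P'  input=e y e y e e $  — expand P' -> e
step 7: stack=$ Q e  input=e y e y e e $  — match e
step 8: stack=$ Q  input=y e y e e $  — expand Q -> y R P'
step 9: stack=$ P' R y  input=y e y e e $  — match y
Stack after step 9: $ P' R (top = R).

R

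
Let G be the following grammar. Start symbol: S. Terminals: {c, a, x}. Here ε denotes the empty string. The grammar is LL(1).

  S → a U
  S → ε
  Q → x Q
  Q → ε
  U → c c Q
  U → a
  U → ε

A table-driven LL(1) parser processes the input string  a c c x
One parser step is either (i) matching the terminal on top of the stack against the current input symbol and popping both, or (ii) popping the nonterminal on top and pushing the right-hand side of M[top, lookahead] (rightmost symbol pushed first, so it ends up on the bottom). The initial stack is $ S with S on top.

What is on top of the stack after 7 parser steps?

Q

step 1: stack=$ S  input=a c c x $  — expand S → a U
step 2: stack=$ U a  input=a c c x $  — match a
step 3: stack=$ U  input=c c x $  — expand U → c c Q
step 4: stack=$ Q c c  input=c c x $  — match c
step 5: stack=$ Q c  input=c x $  — match c
step 6: stack=$ Q  input=x $  — expand Q → x Q
step 7: stack=$ Q x  input=x $  — match x
Stack after step 7: $ Q (top = Q).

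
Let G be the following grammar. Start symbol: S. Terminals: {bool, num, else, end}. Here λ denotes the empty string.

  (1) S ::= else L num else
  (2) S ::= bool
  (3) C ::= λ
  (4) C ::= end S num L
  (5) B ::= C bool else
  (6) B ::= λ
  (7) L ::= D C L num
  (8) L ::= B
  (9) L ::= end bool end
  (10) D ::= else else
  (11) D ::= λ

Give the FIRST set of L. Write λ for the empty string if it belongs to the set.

FIRST(S): from S::=else L num else we get {else}; from S::=bool we get {bool}. So FIRST(S) = {bool, else}.
FIRST(C): from C::=λ we get {λ}; from C::=end S num L we get {end}. So FIRST(C) = {λ, end}.
FIRST(D): from D::=else else we get {else}; from D::=λ we get {λ}. So FIRST(D) = {λ, else}.
FIRST(B): from B::=C bool else we get {bool, end}; from B::=λ we get {λ}. So FIRST(B) = {λ, bool, end}.
FIRST(L): from L::=D C L num we get {bool, else, end, num}; from L::=B we get {λ, bool, end}; from L::=end bool end we get {end}. So FIRST(L) = {λ, bool, else, end, num}.

{λ, bool, else, end, num}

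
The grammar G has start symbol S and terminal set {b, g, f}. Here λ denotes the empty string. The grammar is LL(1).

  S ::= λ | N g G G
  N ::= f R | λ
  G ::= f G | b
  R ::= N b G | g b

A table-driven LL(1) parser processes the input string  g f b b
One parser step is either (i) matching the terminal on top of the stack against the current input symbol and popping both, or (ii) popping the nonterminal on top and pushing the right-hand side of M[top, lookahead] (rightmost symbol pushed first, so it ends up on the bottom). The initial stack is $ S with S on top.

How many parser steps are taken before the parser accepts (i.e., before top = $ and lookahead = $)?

     Stack      Input      Action
  1  $ S        g f b b $  expand S ::= N g G G
  2  $ G G g N  g f b b $  expand N ::= λ
  3  $ G G g    g f b b $  match g
  4  $ G G      f b b $    expand G ::= f G
  5  $ G G f    f b b $    match f
  6  $ G G      b b $      expand G ::= b
  7  $ G b      b b $      match b
  8  $ G        b $        expand G ::= b
  9  $ b        b $        match b
Accept reached after 9 steps.

9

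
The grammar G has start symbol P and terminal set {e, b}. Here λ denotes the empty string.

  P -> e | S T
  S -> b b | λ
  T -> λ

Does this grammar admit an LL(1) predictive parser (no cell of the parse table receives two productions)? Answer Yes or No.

FIRST(P) = {λ, b, e}
FIRST(S) = {λ, b}
FIRST(T) = {λ}
FOLLOW(P) = {$}
FOLLOW(S) = {$}
FOLLOW(T) = {$}
Each cell of M receives at most one production.

Yes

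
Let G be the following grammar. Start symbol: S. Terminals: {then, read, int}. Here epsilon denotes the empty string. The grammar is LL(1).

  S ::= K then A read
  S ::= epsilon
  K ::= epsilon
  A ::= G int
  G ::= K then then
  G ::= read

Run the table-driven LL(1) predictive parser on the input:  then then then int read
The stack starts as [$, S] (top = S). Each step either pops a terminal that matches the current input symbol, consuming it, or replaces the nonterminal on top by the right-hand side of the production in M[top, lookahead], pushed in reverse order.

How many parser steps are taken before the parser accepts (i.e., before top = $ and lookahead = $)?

10

step 1: stack=$ S  input=then then then int read $  — expand S ::= K then A read
step 2: stack=$ read A then K  input=then then then int read $  — expand K ::= epsilon
step 3: stack=$ read A then  input=then then then int read $  — match then
step 4: stack=$ read A  input=then then int read $  — expand A ::= G int
step 5: stack=$ read int G  input=then then int read $  — expand G ::= K then then
step 6: stack=$ read int then then K  input=then then int read $  — expand K ::= epsilon
step 7: stack=$ read int then then  input=then then int read $  — match then
step 8: stack=$ read int then  input=then int read $  — match then
step 9: stack=$ read int  input=int read $  — match int
step 10: stack=$ read  input=read $  — match read
Accept reached after 10 steps.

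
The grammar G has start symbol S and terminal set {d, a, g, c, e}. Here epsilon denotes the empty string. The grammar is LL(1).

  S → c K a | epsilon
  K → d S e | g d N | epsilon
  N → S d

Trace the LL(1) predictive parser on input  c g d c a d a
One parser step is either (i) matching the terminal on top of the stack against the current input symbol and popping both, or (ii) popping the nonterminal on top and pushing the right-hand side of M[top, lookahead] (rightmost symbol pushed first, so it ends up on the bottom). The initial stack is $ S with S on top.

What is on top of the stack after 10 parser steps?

step 1: stack=$ S  input=c g d c a d a $  — expand S → c K a
step 2: stack=$ a K c  input=c g d c a d a $  — match c
step 3: stack=$ a K  input=g d c a d a $  — expand K → g d N
step 4: stack=$ a N d g  input=g d c a d a $  — match g
step 5: stack=$ a N d  input=d c a d a $  — match d
step 6: stack=$ a N  input=c a d a $  — expand N → S d
step 7: stack=$ a d S  input=c a d a $  — expand S → c K a
step 8: stack=$ a d a K c  input=c a d a $  — match c
step 9: stack=$ a d a K  input=a d a $  — expand K → epsilon
step 10: stack=$ a d a  input=a d a $  — match a
Stack after step 10: $ a d (top = d).

d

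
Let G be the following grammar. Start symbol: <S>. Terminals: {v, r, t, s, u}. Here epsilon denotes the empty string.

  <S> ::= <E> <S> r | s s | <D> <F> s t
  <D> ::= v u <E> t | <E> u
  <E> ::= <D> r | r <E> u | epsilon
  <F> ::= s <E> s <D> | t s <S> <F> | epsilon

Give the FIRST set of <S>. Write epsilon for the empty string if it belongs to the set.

FIRST(<F>) = {epsilon, s, t}
FIRST(<S>) = {r, s, u, v}  (via <E> <S> r, <D> <F> s t)
FIRST(<D>) = {r, u, v}  (via <E> u)
FIRST(<E>) = {epsilon, r, u, v}  (via <D> r)

{r, s, u, v}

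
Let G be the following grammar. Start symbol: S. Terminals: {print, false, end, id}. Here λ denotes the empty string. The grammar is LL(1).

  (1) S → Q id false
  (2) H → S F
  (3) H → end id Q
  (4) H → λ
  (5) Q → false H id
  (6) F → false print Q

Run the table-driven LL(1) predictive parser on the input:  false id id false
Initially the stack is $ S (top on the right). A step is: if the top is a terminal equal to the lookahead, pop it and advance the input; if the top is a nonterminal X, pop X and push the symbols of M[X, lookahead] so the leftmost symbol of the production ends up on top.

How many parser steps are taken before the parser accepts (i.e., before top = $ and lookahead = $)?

7

step 1: stack=$ S  input=false id id false $  — expand S → Q id false
step 2: stack=$ false id Q  input=false id id false $  — expand Q → false H id
step 3: stack=$ false id id H false  input=false id id false $  — match false
step 4: stack=$ false id id H  input=id id false $  — expand H → λ
step 5: stack=$ false id id  input=id id false $  — match id
step 6: stack=$ false id  input=id false $  — match id
step 7: stack=$ false  input=false $  — match false
Accept reached after 7 steps.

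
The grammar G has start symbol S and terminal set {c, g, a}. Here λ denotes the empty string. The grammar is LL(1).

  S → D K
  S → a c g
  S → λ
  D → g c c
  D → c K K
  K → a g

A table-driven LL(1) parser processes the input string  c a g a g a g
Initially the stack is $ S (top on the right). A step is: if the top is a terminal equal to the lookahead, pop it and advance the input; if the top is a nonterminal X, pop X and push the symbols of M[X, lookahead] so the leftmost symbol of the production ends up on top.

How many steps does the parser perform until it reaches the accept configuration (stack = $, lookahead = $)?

      Stack      Input            Action
   1  $ S        c a g a g a g $  expand S → D K
   2  $ K D      c a g a g a g $  expand D → c K K
   3  $ K K K c  c a g a g a g $  match c
   4  $ K K K    a g a g a g $    expand K → a g
   5  $ K K g a  a g a g a g $    match a
   6  $ K K g    g a g a g $      match g
   7  $ K K      a g a g $        expand K → a g
   8  $ K g a    a g a g $        match a
   9  $ K g      g a g $          match g
  10  $ K        a g $            expand K → a g
  11  $ g a      a g $            match a
  12  $ g        g $              match g
Accept reached after 12 steps.

12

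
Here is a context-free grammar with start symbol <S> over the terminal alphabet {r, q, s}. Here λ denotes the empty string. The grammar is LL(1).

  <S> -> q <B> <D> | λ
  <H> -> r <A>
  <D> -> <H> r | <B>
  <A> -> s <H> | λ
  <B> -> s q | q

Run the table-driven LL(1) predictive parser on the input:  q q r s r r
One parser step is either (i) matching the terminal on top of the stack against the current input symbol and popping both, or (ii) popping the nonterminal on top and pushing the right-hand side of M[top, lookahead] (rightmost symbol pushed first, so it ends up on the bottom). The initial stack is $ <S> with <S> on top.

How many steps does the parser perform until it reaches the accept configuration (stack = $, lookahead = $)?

13

      Stack        Input          Action
   1  $ <S>        q q r s r r $  expand <S> -> q <B> <D>
   2  $ <D> <B> q  q q r s r r $  match q
   3  $ <D> <B>    q r s r r $    expand <B> -> q
   4  $ <D> q      q r s r r $    match q
   5  $ <D>        r s r r $      expand <D> -> <H> r
   6  $ r <H>      r s r r $      expand <H> -> r <A>
   7  $ r <A> r    r s r r $      match r
   8  $ r <A>      s r r $        expand <A> -> s <H>
   9  $ r <H> s    s r r $        match s
  10  $ r <H>      r r $          expand <H> -> r <A>
  11  $ r <A> r    r r $          match r
  12  $ r <A>      r $            expand <A> -> λ
  13  $ r          r $            match r
Accept reached after 13 steps.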